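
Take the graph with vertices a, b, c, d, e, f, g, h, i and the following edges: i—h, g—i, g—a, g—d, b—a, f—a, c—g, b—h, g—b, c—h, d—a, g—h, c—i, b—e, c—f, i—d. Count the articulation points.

Removing b increases the component count from 1 to 2, so b is a cut vertex.
By contrast removing h leaves 1 component; it is not a cut vertex. No other vertex is a cut vertex either.

1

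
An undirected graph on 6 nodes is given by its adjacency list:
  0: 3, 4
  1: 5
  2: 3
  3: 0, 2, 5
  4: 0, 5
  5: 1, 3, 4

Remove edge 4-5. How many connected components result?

1

4 and 5 are still connected via 4-0-3-5, so the component count stays at 1.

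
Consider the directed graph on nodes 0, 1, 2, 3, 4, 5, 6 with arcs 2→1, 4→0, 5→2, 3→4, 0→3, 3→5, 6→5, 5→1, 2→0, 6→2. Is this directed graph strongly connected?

No

There is no directed path from 0 to 6, so the graph is not strongly connected.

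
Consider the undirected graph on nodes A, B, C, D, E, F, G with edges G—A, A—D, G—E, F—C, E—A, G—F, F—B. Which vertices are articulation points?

A, F, G

Removing A increases the component count from 1 to 2, so A is a cut vertex.
Removing F increases the component count from 1 to 3, so F is a cut vertex.
Removing G increases the component count from 1 to 2, so G is a cut vertex.
By contrast removing C leaves 1 component; it is not a cut vertex. No other vertex is a cut vertex either.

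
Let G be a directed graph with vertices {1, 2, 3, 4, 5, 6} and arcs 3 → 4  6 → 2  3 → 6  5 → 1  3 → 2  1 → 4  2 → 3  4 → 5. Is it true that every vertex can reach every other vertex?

There is no directed path from 5 to 2, so the graph is not strongly connected.

No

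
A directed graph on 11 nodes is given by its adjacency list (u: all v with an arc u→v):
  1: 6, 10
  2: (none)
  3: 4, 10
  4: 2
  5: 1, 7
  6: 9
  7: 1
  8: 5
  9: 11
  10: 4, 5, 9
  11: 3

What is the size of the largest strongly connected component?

{1, 3, 5, 6, 7, 9, 10, 11} are all mutually reachable — one SCC of size 8.
{4} is an SCC by itself.
{8} is an SCC by itself.
{2} is an SCC by itself.
The largest has 8 vertices.

8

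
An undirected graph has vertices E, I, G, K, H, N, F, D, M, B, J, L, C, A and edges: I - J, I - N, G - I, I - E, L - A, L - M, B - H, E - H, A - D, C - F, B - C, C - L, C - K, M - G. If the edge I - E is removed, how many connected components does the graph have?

1

I and E are still connected via I-G-M-L-C-B-H-E, so the component count stays at 1.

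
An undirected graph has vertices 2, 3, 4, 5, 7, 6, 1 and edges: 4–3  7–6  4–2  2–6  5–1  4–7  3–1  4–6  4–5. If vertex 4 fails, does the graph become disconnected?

Yes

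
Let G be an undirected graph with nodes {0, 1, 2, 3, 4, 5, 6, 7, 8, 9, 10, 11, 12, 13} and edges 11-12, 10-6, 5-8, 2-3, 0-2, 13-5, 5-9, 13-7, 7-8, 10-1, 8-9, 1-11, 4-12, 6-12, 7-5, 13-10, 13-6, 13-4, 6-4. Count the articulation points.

Removing 2 increases the component count from 2 to 3, so 2 is a cut vertex.
Removing 13 increases the component count from 2 to 3, so 13 is a cut vertex.
By contrast removing 9 leaves 2 components; it is not a cut vertex. No other vertex is a cut vertex either.

2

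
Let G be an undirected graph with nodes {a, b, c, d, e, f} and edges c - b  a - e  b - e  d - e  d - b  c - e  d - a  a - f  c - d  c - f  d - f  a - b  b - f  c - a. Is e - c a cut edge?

No

After removing e - c, the path e-d-c still connects them, so the edge is not a bridge.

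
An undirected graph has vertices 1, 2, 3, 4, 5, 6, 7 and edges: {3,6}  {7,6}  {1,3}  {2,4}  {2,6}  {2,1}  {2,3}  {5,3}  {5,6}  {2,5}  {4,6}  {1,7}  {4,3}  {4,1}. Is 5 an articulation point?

Deleting 5 leaves 1 component (was 1) (its neighbors 2, 3, 6 remain connected to each other), so 5 is not a cut vertex.

No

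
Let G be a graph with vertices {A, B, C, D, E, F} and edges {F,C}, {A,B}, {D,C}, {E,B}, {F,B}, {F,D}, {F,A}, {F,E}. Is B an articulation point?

No

Deleting B leaves 1 component (was 1) (its neighbors A, E, F remain connected to each other), so B is not a cut vertex.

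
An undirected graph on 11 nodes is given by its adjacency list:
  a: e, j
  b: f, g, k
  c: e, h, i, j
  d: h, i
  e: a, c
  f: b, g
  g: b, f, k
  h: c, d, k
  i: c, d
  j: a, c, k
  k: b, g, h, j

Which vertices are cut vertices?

k

Removing k increases the component count from 1 to 2, so k is a cut vertex.
By contrast removing j leaves 1 component; it is not a cut vertex. No other vertex is a cut vertex either.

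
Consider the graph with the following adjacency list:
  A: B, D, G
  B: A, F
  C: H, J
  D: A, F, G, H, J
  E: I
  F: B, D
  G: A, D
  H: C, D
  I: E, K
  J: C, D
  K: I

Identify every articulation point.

Removing D increases the component count from 2 to 3, so D is a cut vertex.
Removing I increases the component count from 2 to 3, so I is a cut vertex.
By contrast removing K leaves 2 components; it is not a cut vertex. No other vertex is a cut vertex either.

D, I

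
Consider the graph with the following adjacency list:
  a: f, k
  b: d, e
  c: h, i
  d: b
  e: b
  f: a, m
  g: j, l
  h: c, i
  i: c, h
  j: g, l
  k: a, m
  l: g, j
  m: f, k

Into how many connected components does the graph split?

Starting from b we can reach b, d, e. That is one component of size 3.
Starting from g we can reach g, j, l. That is one component of size 3.
Starting from c we can reach c, h, i. That is one component of size 3.
Starting from a we can reach a, f, k, m. That is one component of size 4.
Total: 4 components.

4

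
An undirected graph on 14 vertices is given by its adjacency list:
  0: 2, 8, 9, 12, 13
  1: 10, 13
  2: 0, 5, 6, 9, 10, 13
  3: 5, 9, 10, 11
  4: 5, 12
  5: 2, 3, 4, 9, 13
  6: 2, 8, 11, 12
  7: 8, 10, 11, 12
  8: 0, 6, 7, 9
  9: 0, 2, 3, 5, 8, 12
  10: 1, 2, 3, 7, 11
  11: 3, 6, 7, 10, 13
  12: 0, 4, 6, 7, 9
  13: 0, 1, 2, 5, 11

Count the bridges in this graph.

0

The edges on the cycle 3-9-12-6-8-7-11-3 are not bridges since each lies on that cycle.
Every edge lies on some cycle, so there are no bridges.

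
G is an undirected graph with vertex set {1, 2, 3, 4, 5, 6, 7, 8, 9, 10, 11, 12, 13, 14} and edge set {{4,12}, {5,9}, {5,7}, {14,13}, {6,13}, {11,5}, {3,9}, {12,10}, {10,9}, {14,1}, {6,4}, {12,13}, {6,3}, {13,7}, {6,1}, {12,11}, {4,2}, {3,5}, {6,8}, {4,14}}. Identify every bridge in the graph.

The edges on the cycle 12-10-9-5-11-12 are not bridges since each lies on that cycle.
But removing 8-6 disconnects 8 from 6; removing 4-2 disconnects 4 from 2 — these are bridges.

2-4, 6-8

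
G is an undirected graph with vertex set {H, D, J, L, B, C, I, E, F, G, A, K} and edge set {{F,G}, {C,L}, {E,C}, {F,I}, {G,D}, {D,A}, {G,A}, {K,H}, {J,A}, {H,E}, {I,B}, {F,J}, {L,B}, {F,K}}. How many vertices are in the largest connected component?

Starting from A we can reach A, B, C, D, E, F, G, H, I, J, K, L. That is one component of size 12.
The largest has 12 vertices.

12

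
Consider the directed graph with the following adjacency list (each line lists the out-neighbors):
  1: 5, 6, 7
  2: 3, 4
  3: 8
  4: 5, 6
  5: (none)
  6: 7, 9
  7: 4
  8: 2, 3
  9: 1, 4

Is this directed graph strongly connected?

There is no directed path from 5 to 4, so the graph is not strongly connected.

No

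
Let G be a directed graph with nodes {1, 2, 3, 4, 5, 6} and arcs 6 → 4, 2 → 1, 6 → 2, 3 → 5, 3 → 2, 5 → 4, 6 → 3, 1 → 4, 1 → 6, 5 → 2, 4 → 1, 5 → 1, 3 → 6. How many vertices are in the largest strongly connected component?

{1, 2, 3, 4, 5, 6} are all mutually reachable — one SCC of size 6.
The largest has 6 vertices.

6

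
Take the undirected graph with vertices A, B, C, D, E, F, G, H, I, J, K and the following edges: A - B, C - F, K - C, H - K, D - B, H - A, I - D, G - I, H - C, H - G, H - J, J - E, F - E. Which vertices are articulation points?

Removing H increases the component count from 1 to 2, so H is a cut vertex.
By contrast removing G leaves 1 component; it is not a cut vertex. No other vertex is a cut vertex either.

H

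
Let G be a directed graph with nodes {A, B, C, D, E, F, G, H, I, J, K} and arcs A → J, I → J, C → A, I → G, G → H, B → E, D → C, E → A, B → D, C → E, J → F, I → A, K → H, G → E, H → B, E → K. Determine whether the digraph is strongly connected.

There is no directed path from K to I, so the graph is not strongly connected.

No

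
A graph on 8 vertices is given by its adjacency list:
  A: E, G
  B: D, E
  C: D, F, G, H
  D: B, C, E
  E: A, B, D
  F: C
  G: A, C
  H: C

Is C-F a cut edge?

Yes

Removing C-F leaves no path between C and F: the component count goes from 1 to 2. So it is a bridge.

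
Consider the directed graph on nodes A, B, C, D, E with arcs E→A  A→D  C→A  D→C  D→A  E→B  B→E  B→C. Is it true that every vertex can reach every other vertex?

There is no directed path from D to E, so the graph is not strongly connected.

No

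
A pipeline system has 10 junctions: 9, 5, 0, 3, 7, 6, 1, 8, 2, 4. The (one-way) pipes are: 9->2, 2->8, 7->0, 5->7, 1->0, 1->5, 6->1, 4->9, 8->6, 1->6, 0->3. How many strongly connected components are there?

{1, 6} are all mutually reachable — one SCC of size 2.
{8} is an SCC by itself.
{4} is an SCC by itself.
{7} is an SCC by itself.
{9} is an SCC by itself.
(and 4 more singleton SCCs)
That gives 9 strongly connected components.

9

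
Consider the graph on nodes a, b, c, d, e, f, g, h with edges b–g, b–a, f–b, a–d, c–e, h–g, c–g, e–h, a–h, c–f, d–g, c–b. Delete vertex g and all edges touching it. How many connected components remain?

With g gone, the remaining components are: {a, b, c, d, e, f, h}.
That is 1 component.

1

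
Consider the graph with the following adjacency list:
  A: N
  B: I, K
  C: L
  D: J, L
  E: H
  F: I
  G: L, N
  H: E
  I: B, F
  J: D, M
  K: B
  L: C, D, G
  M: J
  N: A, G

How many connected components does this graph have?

3

Starting from E we can reach E, H. That is one component of size 2.
Starting from B we can reach B, F, I, K. That is one component of size 4.
Starting from A we can reach A, C, D, G, J, L, M, N. That is one component of size 8.
Total: 3 components.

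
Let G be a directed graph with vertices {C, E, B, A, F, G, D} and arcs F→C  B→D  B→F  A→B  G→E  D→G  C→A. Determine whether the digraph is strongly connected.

There is no directed path from G to A, so the graph is not strongly connected.

No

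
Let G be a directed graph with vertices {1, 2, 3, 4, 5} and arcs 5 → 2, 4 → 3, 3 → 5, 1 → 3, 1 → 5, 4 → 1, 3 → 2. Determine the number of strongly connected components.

5

{3} is an SCC by itself.
{1} is an SCC by itself.
{2} is an SCC by itself.
{4} is an SCC by itself.
{5} is an SCC by itself.
That gives 5 strongly connected components.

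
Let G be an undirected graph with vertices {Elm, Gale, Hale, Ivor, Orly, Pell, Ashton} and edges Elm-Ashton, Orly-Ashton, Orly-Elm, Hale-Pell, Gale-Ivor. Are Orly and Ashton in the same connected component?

From Orly we can reach Elm, Orly, Ashton, which includes Ashton.

Yes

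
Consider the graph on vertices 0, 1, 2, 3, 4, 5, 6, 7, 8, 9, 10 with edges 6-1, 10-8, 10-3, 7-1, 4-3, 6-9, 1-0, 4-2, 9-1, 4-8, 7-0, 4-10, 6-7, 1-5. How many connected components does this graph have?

Starting from 2 we can reach 2, 3, 4, 8, 10. That is one component of size 5.
Starting from 0 we can reach 0, 1, 5, 6, 7, 9. That is one component of size 6.
Total: 2 components.

2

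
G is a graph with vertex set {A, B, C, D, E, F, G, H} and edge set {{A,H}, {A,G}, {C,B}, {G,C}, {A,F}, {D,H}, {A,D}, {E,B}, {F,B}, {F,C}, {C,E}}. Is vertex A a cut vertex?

Yes

Deleting A raises the number of components from 1 to 2, so A is a cut vertex.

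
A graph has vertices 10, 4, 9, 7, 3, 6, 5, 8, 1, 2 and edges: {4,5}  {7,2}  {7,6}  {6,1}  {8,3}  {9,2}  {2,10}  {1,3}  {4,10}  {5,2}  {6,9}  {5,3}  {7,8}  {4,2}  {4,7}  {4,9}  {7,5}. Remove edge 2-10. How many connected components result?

1

2 and 10 are still connected via 2-4-10, so the component count stays at 1.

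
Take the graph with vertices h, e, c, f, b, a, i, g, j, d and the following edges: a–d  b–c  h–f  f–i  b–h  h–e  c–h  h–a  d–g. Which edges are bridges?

The edges on the cycle b-c-h-b are not bridges since each lies on that cycle.
But removing f–i disconnects f from i; removing h–a disconnects h from a; removing a–d disconnects a from d; removing h–e disconnects h from e — these are bridges.
In total 6 edges are bridges.

a-d, a-h, d-g, e-h, f-h, f-i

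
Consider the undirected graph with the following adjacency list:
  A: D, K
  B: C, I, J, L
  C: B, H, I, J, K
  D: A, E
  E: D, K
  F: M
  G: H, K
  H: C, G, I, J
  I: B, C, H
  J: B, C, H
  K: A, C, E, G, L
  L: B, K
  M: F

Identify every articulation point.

K

Removing K increases the component count from 2 to 3, so K is a cut vertex.
By contrast removing G leaves 2 components; it is not a cut vertex. No other vertex is a cut vertex either.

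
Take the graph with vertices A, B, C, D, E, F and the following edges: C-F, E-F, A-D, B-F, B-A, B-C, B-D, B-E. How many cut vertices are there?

1

Removing B increases the component count from 1 to 2, so B is a cut vertex.
By contrast removing C leaves 1 component; it is not a cut vertex. No other vertex is a cut vertex either.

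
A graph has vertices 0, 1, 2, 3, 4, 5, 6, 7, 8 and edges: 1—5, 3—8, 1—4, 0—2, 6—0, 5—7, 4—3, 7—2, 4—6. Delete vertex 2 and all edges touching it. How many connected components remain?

With 2 gone, the remaining components are: {0, 1, 3, 4, 5, 6, 7, 8}.
That is 1 component.

1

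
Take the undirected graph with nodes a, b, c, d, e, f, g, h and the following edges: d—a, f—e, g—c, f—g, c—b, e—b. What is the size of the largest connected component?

h is isolated — a component by itself.
Starting from a we can reach a, d. That is one component of size 2.
Starting from b we can reach b, c, e, f, g. That is one component of size 5.
The largest has 5 vertices.

5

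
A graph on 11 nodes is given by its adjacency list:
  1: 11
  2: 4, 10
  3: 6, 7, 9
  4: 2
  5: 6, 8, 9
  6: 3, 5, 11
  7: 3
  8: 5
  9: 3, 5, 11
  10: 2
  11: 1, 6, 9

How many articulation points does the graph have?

Removing 2 increases the component count from 2 to 3, so 2 is a cut vertex.
Removing 3 increases the component count from 2 to 3, so 3 is a cut vertex.
Removing 5 increases the component count from 2 to 3, so 5 is a cut vertex.
Likewise 11 is a cut vertex.
By contrast removing 9 leaves 2 components; it is not a cut vertex. No other vertex is a cut vertex either.

4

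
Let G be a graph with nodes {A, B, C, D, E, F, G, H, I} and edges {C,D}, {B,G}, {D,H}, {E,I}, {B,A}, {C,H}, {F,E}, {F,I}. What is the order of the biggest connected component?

3

Starting from A we can reach A, B, G. That is one component of size 3.
Starting from E we can reach E, F, I. That is one component of size 3.
Starting from C we can reach C, D, H. That is one component of size 3.
The largest has 3 vertices.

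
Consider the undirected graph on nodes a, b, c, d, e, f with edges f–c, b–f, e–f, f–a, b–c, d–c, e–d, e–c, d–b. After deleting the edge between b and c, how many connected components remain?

b and c are still connected via b-d-c, so the component count stays at 1.

1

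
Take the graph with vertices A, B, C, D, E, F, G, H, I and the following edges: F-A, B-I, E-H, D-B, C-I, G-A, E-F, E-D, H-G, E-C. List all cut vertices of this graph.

E

Removing E increases the component count from 1 to 2, so E is a cut vertex.
By contrast removing A leaves 1 component; it is not a cut vertex. No other vertex is a cut vertex either.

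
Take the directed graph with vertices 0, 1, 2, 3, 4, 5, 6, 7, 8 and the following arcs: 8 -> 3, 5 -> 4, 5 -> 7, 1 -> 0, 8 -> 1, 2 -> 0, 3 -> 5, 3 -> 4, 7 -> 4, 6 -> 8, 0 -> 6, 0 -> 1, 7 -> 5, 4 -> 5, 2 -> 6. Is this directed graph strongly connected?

No

There is no directed path from 0 to 2, so the graph is not strongly connected.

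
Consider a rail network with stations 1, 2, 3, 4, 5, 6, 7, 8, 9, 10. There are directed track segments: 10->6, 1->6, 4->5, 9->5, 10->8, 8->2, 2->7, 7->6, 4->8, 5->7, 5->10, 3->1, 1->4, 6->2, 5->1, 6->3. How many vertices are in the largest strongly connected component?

9

{1, 2, 3, 4, 5, 6, 7, 8, 10} are all mutually reachable — one SCC of size 9.
{9} is an SCC by itself.
The largest has 9 vertices.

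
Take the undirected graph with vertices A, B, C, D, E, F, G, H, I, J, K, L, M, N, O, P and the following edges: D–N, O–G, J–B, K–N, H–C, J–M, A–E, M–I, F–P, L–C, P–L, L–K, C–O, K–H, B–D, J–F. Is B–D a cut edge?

After removing B–D, the path B-J-F-P-L-K-N-D still connects them, so the edge is not a bridge.

No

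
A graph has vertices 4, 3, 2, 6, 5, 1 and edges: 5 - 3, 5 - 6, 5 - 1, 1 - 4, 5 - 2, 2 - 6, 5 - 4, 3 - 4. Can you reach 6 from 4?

From 4 we can reach 1, 2, 3, 4, 5, 6, which includes 6.

Yes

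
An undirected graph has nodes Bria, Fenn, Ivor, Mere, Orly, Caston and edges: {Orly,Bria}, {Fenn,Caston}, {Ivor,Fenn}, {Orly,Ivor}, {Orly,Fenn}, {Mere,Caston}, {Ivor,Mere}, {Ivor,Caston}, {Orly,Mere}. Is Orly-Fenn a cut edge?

No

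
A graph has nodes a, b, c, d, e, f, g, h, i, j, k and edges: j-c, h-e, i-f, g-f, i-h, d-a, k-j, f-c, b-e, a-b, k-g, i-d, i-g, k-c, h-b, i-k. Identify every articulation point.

i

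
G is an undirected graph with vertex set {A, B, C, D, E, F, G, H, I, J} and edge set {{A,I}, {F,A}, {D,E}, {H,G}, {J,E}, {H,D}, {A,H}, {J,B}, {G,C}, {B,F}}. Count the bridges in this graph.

3

The edges on the cycle J-B-F-A-H-D-E-J are not bridges since each lies on that cycle.
But removing C - G disconnects C from G; removing I - A disconnects I from A; removing H - G disconnects H from G — these are bridges.
That makes 3 bridges.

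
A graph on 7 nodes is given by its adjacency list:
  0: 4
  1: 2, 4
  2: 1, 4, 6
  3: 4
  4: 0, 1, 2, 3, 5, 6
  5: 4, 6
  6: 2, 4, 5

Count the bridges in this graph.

The edges on the cycle 4-2-6-5-4 are not bridges since each lies on that cycle.
But removing 0-4 disconnects 0 from 4; removing 3-4 disconnects 3 from 4 — these are bridges.
That makes 2 bridges.

2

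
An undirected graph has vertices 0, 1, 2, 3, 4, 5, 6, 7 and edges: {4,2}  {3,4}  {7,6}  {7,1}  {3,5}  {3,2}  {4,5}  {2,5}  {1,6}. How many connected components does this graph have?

0 is isolated — a component by itself.
Starting from 1 we can reach 1, 6, 7. That is one component of size 3.
Starting from 2 we can reach 2, 3, 4, 5. That is one component of size 4.
Total: 3 components.

3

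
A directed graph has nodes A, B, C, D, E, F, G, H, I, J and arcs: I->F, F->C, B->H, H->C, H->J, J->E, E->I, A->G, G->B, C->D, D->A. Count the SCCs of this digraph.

1

{A, B, C, D, E, F, G, H, I, J} are all mutually reachable — one SCC of size 10.
That gives 1 strongly connected component.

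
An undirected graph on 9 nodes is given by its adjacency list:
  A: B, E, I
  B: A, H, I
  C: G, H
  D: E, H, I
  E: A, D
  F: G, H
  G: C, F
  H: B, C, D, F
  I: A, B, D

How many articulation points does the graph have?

1

Removing H increases the component count from 1 to 2, so H is a cut vertex.
By contrast removing G leaves 1 component; it is not a cut vertex. No other vertex is a cut vertex either.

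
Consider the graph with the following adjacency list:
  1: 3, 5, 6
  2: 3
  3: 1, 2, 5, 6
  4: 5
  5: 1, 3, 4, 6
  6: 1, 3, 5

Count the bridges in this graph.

The edges on the cycle 1-3-5-1 are not bridges since each lies on that cycle.
But removing 5-4 disconnects 5 from 4; removing 2-3 disconnects 2 from 3 — these are bridges.
That makes 2 bridges.

2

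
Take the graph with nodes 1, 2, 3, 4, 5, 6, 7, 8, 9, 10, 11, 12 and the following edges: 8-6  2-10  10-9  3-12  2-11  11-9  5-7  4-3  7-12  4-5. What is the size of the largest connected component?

1 is isolated — a component by itself.
Starting from 6 we can reach 6, 8. That is one component of size 2.
Starting from 2 we can reach 2, 9, 10, 11. That is one component of size 4.
Starting from 3 we can reach 3, 4, 5, 7, 12. That is one component of size 5.
The largest has 5 vertices.

5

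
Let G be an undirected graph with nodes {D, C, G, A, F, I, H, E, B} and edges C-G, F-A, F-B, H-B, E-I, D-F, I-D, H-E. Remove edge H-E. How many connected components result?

2

H and E are still connected via H-B-F-D-I-E, so the component count stays at 2.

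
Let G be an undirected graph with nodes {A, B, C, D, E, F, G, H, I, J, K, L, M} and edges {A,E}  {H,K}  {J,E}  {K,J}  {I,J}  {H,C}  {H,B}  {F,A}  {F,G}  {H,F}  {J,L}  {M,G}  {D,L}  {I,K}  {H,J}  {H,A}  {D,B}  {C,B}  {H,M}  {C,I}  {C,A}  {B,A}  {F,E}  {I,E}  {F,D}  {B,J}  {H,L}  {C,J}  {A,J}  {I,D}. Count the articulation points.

Removing E, for instance, still leaves 1 component. No single vertex removal increases the component count — the graph has no articulation points.

0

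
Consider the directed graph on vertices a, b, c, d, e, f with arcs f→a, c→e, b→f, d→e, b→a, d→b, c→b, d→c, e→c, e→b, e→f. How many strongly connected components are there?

5

{c, e} are all mutually reachable — one SCC of size 2.
{a} is an SCC by itself.
{f} is an SCC by itself.
{d} is an SCC by itself.
{b} is an SCC by itself.
That gives 5 strongly connected components.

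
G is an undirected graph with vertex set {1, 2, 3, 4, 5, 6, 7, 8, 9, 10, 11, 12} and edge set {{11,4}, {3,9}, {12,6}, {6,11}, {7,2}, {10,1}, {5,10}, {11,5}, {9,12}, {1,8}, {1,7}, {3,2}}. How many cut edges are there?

The edges on the cycle 3-9-12-6-11-5-10-1-7-2-3 are not bridges since each lies on that cycle.
But removing 4—11 disconnects 4 from 11; removing 8—1 disconnects 8 from 1 — these are bridges.
That makes 2 bridges.

2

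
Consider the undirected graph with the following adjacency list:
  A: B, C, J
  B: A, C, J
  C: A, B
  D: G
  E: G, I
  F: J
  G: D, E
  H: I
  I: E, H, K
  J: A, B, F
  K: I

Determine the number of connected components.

Starting from A we can reach A, B, C, F, J. That is one component of size 5.
Starting from D we can reach D, E, G, H, I, K. That is one component of size 6.
Total: 2 components.

2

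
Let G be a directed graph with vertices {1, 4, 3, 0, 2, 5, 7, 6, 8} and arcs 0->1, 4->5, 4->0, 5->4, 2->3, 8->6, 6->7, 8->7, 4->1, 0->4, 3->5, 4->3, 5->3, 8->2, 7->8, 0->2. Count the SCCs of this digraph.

3

{0, 2, 3, 4, 5} are all mutually reachable — one SCC of size 5.
{6, 7, 8} are all mutually reachable — one SCC of size 3.
{1} is an SCC by itself.
That gives 3 strongly connected components.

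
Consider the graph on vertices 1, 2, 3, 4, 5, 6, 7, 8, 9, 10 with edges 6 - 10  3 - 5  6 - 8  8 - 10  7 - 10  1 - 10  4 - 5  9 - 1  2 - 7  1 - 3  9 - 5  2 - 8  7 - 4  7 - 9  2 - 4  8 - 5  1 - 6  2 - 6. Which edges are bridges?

The edges on the cycle 9-1-3-5-9 are not bridges since each lies on that cycle.
Every edge lies on some cycle, so there are no bridges.

none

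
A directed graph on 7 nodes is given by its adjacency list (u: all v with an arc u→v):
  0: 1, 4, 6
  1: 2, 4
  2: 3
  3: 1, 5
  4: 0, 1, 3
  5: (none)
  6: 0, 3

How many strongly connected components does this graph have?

2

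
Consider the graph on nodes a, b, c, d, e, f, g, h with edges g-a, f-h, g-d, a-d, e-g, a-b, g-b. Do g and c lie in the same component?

No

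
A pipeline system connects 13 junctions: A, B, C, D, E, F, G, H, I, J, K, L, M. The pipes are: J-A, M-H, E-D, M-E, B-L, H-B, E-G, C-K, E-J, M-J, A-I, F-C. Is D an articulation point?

No

Deleting D leaves 2 components (was 2), so D is not a cut vertex.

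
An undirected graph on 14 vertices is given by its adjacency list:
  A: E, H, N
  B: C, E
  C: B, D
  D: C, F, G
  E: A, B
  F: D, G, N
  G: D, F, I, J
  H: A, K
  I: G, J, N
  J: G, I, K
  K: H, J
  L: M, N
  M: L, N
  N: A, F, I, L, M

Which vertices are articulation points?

N

Removing N increases the component count from 1 to 2, so N is a cut vertex.
By contrast removing G leaves 1 component; it is not a cut vertex. No other vertex is a cut vertex either.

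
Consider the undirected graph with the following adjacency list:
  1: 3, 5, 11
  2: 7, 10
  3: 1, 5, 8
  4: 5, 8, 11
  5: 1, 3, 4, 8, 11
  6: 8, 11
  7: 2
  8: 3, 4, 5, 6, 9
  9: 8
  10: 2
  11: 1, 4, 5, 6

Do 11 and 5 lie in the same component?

From 11 we can reach 1, 3, 4, 5, 6, 8, 9, 11, which includes 5.

Yes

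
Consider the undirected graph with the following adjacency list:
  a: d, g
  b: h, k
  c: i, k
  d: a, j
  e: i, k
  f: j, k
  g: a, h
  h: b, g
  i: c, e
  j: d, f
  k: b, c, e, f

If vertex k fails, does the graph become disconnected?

Yes

Deleting k raises the number of components from 1 to 2, so k is a cut vertex.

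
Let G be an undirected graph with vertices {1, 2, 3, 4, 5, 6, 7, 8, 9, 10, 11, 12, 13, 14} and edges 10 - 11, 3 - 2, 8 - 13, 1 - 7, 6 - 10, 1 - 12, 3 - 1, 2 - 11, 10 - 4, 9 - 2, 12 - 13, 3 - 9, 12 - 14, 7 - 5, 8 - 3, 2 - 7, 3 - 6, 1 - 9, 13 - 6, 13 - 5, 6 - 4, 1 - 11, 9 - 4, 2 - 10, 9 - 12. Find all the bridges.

12-14

The edges on the cycle 3-1-7-5-13-12-9-3 are not bridges since each lies on that cycle.
But removing 12 - 14 disconnects 12 from 14 — this is a bridge.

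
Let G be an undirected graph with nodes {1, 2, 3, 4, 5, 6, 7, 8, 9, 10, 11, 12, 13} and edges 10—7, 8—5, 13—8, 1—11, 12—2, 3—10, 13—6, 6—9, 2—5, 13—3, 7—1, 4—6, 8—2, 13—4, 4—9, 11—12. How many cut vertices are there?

1

Removing 13 increases the component count from 1 to 2, so 13 is a cut vertex.
By contrast removing 5 leaves 1 component; it is not a cut vertex. No other vertex is a cut vertex either.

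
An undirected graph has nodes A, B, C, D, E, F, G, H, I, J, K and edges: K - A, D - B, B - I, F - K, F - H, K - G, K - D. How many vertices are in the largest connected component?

J is isolated — a component by itself.
E is isolated — a component by itself.
C is isolated — a component by itself.
Starting from A we can reach A, B, D, F, G, H, I, K. That is one component of size 8.
The largest has 8 vertices.

8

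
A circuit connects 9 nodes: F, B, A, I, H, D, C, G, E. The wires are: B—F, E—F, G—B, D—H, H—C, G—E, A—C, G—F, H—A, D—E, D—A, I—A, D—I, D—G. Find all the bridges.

none

The edges on the cycle G-B-F-G are not bridges since each lies on that cycle.
Every edge lies on some cycle, so there are no bridges.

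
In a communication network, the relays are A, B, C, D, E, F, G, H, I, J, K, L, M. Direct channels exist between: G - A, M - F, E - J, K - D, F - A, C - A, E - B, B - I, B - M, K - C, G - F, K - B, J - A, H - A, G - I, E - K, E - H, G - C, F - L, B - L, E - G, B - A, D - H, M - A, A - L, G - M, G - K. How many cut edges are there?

The edges on the cycle E-G-M-F-A-H-D-K-E are not bridges since each lies on that cycle.
Every edge lies on some cycle, so there are no bridges.

0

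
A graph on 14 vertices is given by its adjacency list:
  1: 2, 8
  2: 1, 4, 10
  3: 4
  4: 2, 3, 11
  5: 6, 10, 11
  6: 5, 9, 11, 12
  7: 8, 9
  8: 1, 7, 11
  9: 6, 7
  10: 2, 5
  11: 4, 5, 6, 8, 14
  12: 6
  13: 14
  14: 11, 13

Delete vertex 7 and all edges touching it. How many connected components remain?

1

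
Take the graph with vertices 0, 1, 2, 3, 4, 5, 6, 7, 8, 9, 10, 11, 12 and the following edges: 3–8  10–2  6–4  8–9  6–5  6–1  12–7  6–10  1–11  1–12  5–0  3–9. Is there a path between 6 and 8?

No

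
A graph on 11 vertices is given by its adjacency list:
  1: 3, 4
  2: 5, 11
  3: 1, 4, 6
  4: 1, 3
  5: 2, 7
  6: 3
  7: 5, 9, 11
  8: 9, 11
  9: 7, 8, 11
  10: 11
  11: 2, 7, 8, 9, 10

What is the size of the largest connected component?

7

Starting from 1 we can reach 1, 3, 4, 6. That is one component of size 4.
Starting from 2 we can reach 2, 5, 7, 8, 9, 10, 11. That is one component of size 7.
The largest has 7 vertices.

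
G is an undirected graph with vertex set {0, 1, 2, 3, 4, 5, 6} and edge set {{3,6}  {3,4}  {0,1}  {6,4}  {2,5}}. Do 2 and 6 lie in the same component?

No

The component containing 2 is {2, 5}, and 6 is not in it.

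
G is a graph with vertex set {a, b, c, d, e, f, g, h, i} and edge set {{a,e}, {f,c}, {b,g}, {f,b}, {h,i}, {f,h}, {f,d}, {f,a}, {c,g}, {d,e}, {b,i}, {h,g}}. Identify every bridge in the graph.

none

The edges on the cycle f-d-e-a-f are not bridges since each lies on that cycle.
Every edge lies on some cycle, so there are no bridges.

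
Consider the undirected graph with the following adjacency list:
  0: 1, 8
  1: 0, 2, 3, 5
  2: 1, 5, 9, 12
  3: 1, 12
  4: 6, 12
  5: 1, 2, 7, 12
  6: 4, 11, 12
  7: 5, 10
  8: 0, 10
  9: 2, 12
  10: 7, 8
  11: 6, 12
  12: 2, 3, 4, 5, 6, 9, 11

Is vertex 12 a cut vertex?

Yes

Deleting 12 raises the number of components from 1 to 2, so 12 is a cut vertex.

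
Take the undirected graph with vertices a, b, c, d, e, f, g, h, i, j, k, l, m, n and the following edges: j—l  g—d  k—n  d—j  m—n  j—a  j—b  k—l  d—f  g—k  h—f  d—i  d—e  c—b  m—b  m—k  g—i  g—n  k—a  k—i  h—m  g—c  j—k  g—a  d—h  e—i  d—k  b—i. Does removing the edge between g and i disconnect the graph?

No

After removing g—i, the path g-d-i still connects them, so the edge is not a bridge.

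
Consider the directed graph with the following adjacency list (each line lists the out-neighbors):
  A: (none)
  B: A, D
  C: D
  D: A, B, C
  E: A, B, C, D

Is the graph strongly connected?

There is no directed path from B to E, so the graph is not strongly connected.

No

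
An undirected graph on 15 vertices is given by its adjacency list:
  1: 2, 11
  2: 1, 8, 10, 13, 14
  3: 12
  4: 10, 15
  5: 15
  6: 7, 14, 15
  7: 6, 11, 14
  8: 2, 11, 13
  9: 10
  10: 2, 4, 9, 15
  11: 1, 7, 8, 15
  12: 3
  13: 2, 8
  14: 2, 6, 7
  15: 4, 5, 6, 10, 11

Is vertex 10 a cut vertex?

Deleting 10 raises the number of components from 2 to 3, so 10 is a cut vertex.

Yes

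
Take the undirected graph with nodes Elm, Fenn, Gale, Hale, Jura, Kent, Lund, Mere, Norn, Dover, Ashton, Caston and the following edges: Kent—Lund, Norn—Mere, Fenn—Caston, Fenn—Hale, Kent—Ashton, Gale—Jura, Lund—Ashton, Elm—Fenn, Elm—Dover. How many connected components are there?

4

Starting from Mere we can reach Mere, Norn. That is one component of size 2.
Starting from Gale we can reach Gale, Jura. That is one component of size 2.
Starting from Kent we can reach Kent, Lund, Ashton. That is one component of size 3.
Starting from Elm we can reach Elm, Fenn, Hale, Dover, Caston. That is one component of size 5.
Total: 4 components.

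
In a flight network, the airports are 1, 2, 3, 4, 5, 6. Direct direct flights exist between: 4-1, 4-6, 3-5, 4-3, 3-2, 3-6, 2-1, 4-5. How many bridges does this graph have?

The edges on the cycle 4-3-2-1-4 are not bridges since each lies on that cycle.
Every edge lies on some cycle, so there are no bridges.

0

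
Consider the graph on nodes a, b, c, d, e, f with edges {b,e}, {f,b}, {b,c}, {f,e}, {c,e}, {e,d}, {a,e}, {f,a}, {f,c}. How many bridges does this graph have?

1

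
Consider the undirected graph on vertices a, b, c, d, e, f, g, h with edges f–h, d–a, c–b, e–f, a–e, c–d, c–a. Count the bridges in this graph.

The edges on the cycle c-d-a-c are not bridges since each lies on that cycle.
But removing e–f disconnects e from f; removing f–h disconnects f from h; removing a–e disconnects a from e; removing c–b disconnects c from b — these are bridges.
That makes 4 bridges.

4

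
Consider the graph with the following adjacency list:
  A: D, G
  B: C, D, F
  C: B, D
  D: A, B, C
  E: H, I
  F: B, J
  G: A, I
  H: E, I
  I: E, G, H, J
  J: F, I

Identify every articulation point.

Removing I increases the component count from 1 to 2, so I is a cut vertex.
By contrast removing E leaves 1 component; it is not a cut vertex. No other vertex is a cut vertex either.

I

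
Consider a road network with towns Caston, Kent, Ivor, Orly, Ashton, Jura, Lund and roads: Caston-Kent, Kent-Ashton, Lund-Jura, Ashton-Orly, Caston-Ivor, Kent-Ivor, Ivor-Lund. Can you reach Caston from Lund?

From Lund we can reach Ivor, Jura, Kent, Lund, Orly, Ashton, Caston, which includes Caston.

Yes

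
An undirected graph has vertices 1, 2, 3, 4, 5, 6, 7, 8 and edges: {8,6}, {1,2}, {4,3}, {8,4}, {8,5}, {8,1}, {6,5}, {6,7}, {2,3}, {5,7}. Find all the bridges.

The edges on the cycle 8-1-2-3-4-8 are not bridges since each lies on that cycle.
Every edge lies on some cycle, so there are no bridges.

none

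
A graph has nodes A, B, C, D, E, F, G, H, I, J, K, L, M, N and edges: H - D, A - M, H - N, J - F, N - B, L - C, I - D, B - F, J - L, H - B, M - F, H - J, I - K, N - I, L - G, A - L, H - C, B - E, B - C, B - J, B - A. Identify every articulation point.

Removing B increases the component count from 1 to 2, so B is a cut vertex.
Removing I increases the component count from 1 to 2, so I is a cut vertex.
Removing L increases the component count from 1 to 2, so L is a cut vertex.
By contrast removing K leaves 1 component; it is not a cut vertex. No other vertex is a cut vertex either.

B, I, L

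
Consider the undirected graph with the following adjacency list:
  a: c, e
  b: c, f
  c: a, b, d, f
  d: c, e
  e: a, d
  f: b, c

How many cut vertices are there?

1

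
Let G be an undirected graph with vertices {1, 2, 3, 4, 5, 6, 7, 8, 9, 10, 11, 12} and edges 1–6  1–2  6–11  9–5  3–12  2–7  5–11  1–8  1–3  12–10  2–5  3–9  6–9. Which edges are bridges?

The edges on the cycle 1-3-9-5-11-6-1 are not bridges since each lies on that cycle.
But removing 12–10 disconnects 12 from 10; removing 7–2 disconnects 7 from 2; removing 12–3 disconnects 12 from 3; removing 8–1 disconnects 8 from 1 — these are bridges.

1-8, 10-12, 12-3, 2-7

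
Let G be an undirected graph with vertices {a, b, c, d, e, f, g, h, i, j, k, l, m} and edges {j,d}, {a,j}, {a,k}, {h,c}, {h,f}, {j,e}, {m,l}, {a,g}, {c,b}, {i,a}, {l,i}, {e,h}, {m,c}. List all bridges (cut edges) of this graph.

a-g, a-k, b-c, d-j, f-h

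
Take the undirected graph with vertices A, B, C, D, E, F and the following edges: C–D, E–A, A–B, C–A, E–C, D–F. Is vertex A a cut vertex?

Deleting A raises the number of components from 1 to 2, so A is a cut vertex.

Yes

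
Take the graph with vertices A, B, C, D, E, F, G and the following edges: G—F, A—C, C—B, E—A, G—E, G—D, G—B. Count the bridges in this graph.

2

The edges on the cycle G-E-A-C-B-G are not bridges since each lies on that cycle.
But removing G—F disconnects G from F; removing G—D disconnects G from D — these are bridges.
That makes 2 bridges.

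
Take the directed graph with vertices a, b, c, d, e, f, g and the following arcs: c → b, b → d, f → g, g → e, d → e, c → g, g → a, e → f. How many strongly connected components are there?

5

{e, f, g} are all mutually reachable — one SCC of size 3.
{a} is an SCC by itself.
{d} is an SCC by itself.
{b} is an SCC by itself.
{c} is an SCC by itself.
That gives 5 strongly connected components.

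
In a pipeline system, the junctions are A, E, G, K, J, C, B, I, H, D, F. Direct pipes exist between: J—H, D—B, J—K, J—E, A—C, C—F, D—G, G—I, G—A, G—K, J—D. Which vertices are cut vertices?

Removing A increases the component count from 1 to 2, so A is a cut vertex.
Removing C increases the component count from 1 to 2, so C is a cut vertex.
Removing D increases the component count from 1 to 2, so D is a cut vertex.
Likewise G, J are cut vertices.
By contrast removing F leaves 1 component; it is not a cut vertex. No other vertex is a cut vertex either.

A, C, D, G, J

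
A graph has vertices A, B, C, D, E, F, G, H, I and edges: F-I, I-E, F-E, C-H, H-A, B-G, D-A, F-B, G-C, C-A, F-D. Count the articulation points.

Removing F increases the component count from 1 to 2, so F is a cut vertex.
By contrast removing E leaves 1 component; it is not a cut vertex. No other vertex is a cut vertex either.

1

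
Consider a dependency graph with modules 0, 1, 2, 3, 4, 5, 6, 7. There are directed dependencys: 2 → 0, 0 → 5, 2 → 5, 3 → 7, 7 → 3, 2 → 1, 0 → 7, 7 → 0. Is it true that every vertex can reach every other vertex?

There is no directed path from 4 to 5, so the graph is not strongly connected.

No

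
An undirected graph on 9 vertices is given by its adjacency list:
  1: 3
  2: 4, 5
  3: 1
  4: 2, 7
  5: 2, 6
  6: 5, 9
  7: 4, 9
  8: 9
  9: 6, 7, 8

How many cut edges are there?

2

The edges on the cycle 6-9-7-4-2-5-6 are not bridges since each lies on that cycle.
But removing 9-8 disconnects 9 from 8; removing 3-1 disconnects 3 from 1 — these are bridges.
That makes 2 bridges.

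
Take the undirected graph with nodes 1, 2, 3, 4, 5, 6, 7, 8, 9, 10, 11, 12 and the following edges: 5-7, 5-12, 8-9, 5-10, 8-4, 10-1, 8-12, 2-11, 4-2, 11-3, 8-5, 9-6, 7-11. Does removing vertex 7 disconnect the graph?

Deleting 7 leaves 1 component (was 1) (its neighbors 5, 11 remain connected to each other), so 7 is not a cut vertex.

No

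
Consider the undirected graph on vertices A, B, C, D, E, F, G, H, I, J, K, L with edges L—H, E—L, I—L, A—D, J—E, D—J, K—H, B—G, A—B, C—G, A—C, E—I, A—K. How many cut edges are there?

The edges on the cycle A-B-G-C-A are not bridges since each lies on that cycle.
Every edge lies on some cycle, so there are no bridges.

0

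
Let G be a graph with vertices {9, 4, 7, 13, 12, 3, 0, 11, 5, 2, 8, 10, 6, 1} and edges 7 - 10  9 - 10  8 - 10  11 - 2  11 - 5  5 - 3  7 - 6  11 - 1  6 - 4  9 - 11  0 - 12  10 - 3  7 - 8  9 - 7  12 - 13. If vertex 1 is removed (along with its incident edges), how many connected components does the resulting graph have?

With 1 gone, the remaining components are: {0, 12, 13}; {2, 3, 4, 5, 6, 7, 8, 9, 10, 11}.
That is 2 components.

2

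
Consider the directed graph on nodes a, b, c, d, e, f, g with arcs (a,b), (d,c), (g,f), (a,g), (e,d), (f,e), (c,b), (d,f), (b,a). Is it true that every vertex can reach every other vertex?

Yes

From c we can reach every vertex (a, b, c, d, e, f, g), and every vertex can reach c (a, b, c, d, e, f, g). So the whole graph is one strongly connected component.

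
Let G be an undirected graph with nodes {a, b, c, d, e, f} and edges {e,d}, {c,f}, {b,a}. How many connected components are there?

3

Starting from c we can reach c, f. That is one component of size 2.
Starting from a we can reach a, b. That is one component of size 2.
Starting from d we can reach d, e. That is one component of size 2.
Total: 3 components.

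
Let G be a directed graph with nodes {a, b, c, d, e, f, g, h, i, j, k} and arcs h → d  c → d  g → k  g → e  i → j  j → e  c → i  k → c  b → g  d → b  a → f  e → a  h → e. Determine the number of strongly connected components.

7

{b, c, d, g, k} are all mutually reachable — one SCC of size 5.
{i} is an SCC by itself.
{h} is an SCC by itself.
{f} is an SCC by itself.
{a} is an SCC by itself.
(and 2 more singleton SCCs)
That gives 7 strongly connected components.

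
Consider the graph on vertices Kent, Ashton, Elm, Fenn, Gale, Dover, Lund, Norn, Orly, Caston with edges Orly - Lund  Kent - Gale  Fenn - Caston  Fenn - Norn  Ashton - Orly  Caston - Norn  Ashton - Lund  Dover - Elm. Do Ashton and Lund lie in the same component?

Yes

From Ashton we can reach Lund, Orly, Ashton, which includes Lund.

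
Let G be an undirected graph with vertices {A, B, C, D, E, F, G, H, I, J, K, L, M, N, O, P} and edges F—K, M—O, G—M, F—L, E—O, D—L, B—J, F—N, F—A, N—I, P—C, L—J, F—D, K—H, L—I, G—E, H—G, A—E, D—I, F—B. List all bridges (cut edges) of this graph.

The edges on the cycle G-M-O-E-G are not bridges since each lies on that cycle.
But removing P—C disconnects P from C — this is a bridge.

C-P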